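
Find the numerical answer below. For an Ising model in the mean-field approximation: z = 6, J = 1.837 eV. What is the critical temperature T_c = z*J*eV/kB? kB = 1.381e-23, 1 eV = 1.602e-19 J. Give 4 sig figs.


Step 1: z*J = 6*1.837 = 11.02 eV
Step 2: Convert to Joules: 11.02*1.602e-19 = 1.766e-18 J
Step 3: T_c = 1.766e-18 / 1.381e-23 = 1.279e+05 K

1.279e+05


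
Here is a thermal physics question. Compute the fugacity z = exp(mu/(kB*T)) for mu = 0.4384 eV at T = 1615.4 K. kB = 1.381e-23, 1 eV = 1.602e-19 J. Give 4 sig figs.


Step 1: Convert mu to Joules: 0.4384*1.602e-19 = 7.023e-20 J
Step 2: kB*T = 1.381e-23*1615.4 = 2.231e-20 J
Step 3: mu/(kB*T) = 3.148
Step 4: z = exp(3.148) = 23.29

23.29


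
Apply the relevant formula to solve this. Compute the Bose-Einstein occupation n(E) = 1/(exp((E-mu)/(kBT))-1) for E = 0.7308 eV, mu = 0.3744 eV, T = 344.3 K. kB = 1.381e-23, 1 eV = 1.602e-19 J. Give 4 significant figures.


Step 1: (E - mu) = 0.3564 eV
Step 2: x = (E-mu)*eV/(kB*T) = 0.3564*1.602e-19/(1.381e-23*344.3) = 12.01
Step 3: exp(x) = 1.641e+05
Step 4: n = 1/(exp(x)-1) = 6.095e-06

6.095e-06


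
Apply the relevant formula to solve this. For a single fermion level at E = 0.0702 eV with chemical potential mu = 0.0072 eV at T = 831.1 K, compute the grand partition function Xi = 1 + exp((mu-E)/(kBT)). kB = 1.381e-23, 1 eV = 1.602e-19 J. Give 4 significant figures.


Step 1: (mu - E) = 0.0072 - 0.0702 = -0.063 eV
Step 2: x = (mu-E)*eV/(kB*T) = -0.063*1.602e-19/(1.381e-23*831.1) = -0.8793
Step 3: exp(x) = 0.4151
Step 4: Xi = 1 + 0.4151 = 1.415

1.415


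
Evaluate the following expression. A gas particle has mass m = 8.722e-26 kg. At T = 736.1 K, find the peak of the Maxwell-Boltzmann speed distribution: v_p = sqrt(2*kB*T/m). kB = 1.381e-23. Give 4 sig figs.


Step 1: Numerator = 2*kB*T = 2*1.381e-23*736.1 = 2.033e-20
Step 2: Ratio = 2.033e-20 / 8.722e-26 = 2.331e+05
Step 3: v_p = sqrt(2.331e+05) = 482.8 m/s

482.8


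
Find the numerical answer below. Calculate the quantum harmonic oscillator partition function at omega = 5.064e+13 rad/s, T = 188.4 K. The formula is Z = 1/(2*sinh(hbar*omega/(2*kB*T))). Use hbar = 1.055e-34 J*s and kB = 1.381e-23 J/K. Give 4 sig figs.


Step 1: Compute x = hbar*omega/(kB*T) = 1.055e-34*5.064e+13/(1.381e-23*188.4) = 2.053
Step 2: x/2 = 1.027
Step 3: sinh(x/2) = 1.217
Step 4: Z = 1/(2*1.217) = 0.4109

0.4109


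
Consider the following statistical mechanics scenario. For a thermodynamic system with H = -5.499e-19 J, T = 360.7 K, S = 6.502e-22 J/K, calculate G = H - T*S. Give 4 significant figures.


Step 1: T*S = 360.7 * 6.502e-22 = 2.345e-19 J
Step 2: G = H - T*S = -5.499e-19 - 2.345e-19
Step 3: G = -7.844e-19 J

-7.844e-19


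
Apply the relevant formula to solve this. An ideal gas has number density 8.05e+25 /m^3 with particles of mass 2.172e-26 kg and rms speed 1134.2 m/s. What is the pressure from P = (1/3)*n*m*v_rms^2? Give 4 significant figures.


Step 1: v_rms^2 = 1134.2^2 = 1.286e+06
Step 2: n*m = 8.05e+25*2.172e-26 = 1.748
Step 3: P = (1/3)*1.748*1.286e+06 = 7.497e+05 Pa

7.497e+05


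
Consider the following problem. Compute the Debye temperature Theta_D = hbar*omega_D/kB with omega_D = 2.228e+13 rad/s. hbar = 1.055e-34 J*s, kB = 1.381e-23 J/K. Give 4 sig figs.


Step 1: hbar*omega_D = 1.055e-34 * 2.228e+13 = 2.351e-21 J
Step 2: Theta_D = 2.351e-21 / 1.381e-23
Step 3: Theta_D = 170.2 K

170.2


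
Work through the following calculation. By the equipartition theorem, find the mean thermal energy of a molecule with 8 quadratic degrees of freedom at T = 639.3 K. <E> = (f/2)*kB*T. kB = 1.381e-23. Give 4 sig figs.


Step 1: f/2 = 8/2 = 4
Step 2: kB*T = 1.381e-23 * 639.3 = 8.829e-21
Step 3: <E> = 4 * 8.829e-21 = 3.531e-20 J

3.531e-20


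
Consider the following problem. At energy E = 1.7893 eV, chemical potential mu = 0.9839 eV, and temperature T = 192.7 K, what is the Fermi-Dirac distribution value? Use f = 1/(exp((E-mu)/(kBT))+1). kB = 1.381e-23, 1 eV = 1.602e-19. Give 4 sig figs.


Step 1: (E - mu) = 1.7893 - 0.9839 = 0.8054 eV
Step 2: Convert: (E-mu)*eV = 1.29e-19 J
Step 3: x = (E-mu)*eV/(kB*T) = 48.48
Step 4: f = 1/(exp(48.48)+1) = 8.783e-22

8.783e-22


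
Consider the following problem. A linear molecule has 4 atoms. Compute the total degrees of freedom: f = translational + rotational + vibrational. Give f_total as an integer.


Step 1: Translational DOF = 3
Step 2: Rotational DOF (linear) = 2
Step 3: Vibrational DOF = 3*4 - 5 = 7
Step 4: Total = 3 + 2 + 7 = 12

12


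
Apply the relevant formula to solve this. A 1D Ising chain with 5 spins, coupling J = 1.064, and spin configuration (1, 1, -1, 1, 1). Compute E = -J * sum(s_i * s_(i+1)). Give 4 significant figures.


Step 1: Nearest-neighbor products: 1, -1, -1, 1
Step 2: Sum of products = 0
Step 3: E = -1.064 * 0 = 0

0


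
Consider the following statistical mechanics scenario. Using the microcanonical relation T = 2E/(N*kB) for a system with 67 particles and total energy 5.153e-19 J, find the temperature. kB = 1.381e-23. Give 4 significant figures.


Step 1: Numerator = 2*E = 2*5.153e-19 = 1.031e-18 J
Step 2: Denominator = N*kB = 67*1.381e-23 = 9.253e-22
Step 3: T = 1.031e-18 / 9.253e-22 = 1114 K

1114


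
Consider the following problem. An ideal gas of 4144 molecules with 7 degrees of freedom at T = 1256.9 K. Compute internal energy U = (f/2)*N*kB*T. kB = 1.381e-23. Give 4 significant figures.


Step 1: f/2 = 7/2 = 3.5
Step 2: N*kB*T = 4144*1.381e-23*1256.9 = 7.193e-17
Step 3: U = 3.5 * 7.193e-17 = 2.518e-16 J

2.518e-16


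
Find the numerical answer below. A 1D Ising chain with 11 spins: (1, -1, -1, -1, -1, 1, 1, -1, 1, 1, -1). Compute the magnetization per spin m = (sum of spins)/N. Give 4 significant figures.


Step 1: Count up spins (+1): 5, down spins (-1): 6
Step 2: Total magnetization M = 5 - 6 = -1
Step 3: m = M/N = -1/11 = -0.09091

-0.09091


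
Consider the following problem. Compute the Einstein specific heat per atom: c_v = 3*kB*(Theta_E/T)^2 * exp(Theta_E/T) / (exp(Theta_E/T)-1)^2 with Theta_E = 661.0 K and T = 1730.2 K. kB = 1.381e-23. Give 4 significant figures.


Step 1: x = Theta_E/T = 661.0/1730.2 = 0.382
Step 2: x^2 = 0.146
Step 3: exp(x) = 1.465
Step 4: c_v = 3*1.381e-23*0.146*1.465/(1.465-1)^2 = 4.093e-23

4.093e-23


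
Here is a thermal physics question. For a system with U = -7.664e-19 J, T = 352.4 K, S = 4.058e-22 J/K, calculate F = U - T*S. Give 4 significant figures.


Step 1: T*S = 352.4 * 4.058e-22 = 1.43e-19 J
Step 2: F = U - T*S = -7.664e-19 - 1.43e-19
Step 3: F = -9.094e-19 J

-9.094e-19


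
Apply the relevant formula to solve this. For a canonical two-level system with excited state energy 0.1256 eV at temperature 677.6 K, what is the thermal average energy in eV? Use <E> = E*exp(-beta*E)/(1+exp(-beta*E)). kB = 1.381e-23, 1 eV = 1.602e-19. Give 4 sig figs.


Step 1: beta*E = 0.1256*1.602e-19/(1.381e-23*677.6) = 2.15
Step 2: exp(-beta*E) = 0.1165
Step 3: <E> = 0.1256*0.1165/(1+0.1165) = 0.0131 eV

0.0131


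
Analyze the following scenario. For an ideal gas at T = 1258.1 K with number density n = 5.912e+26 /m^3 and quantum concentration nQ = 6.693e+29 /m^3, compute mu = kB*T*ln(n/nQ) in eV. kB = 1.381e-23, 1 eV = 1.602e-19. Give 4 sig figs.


Step 1: n/nQ = 5.912e+26/6.693e+29 = 0.0008833
Step 2: ln(n/nQ) = -7.032
Step 3: mu = kB*T*ln(n/nQ) = 1.737e-20*-7.032 = -1.222e-19 J
Step 4: Convert to eV: -1.222e-19/1.602e-19 = -0.7626 eV

-0.7626


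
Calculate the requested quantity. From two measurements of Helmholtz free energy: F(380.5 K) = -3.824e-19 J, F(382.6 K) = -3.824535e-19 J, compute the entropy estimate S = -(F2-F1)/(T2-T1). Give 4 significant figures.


Step 1: dF = F2 - F1 = -3.824535e-19 - (-3.824e-19) = -5.35e-23 J
Step 2: dT = T2 - T1 = 382.6 - 380.5 = 2.1 K
Step 3: S = -dF/dT = -(-5.35e-23)/2.1 = 2.548e-23 J/K

2.548e-23


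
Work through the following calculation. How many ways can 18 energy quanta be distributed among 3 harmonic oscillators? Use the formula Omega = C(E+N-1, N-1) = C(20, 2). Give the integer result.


Step 1: Use binomial coefficient C(20, 2)
Step 2: Numerator = 20! / 18!
Step 3: Denominator = 2!
Step 4: Omega = 190

190


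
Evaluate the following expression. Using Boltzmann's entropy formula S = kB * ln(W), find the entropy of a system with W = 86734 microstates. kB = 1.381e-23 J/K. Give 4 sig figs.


Step 1: ln(W) = ln(86734) = 11.37
Step 2: S = kB * ln(W) = 1.381e-23 * 11.37
Step 3: S = 1.57e-22 J/K

1.57e-22


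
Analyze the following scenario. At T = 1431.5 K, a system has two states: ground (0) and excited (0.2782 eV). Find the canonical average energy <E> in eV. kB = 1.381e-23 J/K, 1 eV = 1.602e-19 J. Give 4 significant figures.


Step 1: beta*E = 0.2782*1.602e-19/(1.381e-23*1431.5) = 2.254
Step 2: exp(-beta*E) = 0.1049
Step 3: <E> = 0.2782*0.1049/(1+0.1049) = 0.02642 eV

0.02642


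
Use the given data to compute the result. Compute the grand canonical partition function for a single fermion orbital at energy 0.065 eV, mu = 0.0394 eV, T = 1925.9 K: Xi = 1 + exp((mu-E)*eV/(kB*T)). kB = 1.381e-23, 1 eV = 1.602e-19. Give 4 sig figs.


Step 1: (mu - E) = 0.0394 - 0.065 = -0.0256 eV
Step 2: x = (mu-E)*eV/(kB*T) = -0.0256*1.602e-19/(1.381e-23*1925.9) = -0.1542
Step 3: exp(x) = 0.8571
Step 4: Xi = 1 + 0.8571 = 1.857

1.857


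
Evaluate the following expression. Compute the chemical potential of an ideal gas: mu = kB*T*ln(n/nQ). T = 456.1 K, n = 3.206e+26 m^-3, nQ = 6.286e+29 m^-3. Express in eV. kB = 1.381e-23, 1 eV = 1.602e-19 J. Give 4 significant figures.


Step 1: n/nQ = 3.206e+26/6.286e+29 = 0.00051
Step 2: ln(n/nQ) = -7.581
Step 3: mu = kB*T*ln(n/nQ) = 6.299e-21*-7.581 = -4.775e-20 J
Step 4: Convert to eV: -4.775e-20/1.602e-19 = -0.2981 eV

-0.2981


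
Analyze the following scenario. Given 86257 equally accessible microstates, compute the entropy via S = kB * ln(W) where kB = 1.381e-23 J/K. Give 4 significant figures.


Step 1: ln(W) = ln(86257) = 11.37
Step 2: S = kB * ln(W) = 1.381e-23 * 11.37
Step 3: S = 1.57e-22 J/K

1.57e-22


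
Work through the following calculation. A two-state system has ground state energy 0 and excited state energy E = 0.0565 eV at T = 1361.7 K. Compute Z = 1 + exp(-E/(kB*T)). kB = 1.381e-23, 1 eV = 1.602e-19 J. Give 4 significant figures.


Step 1: Compute beta*E = E*eV/(kB*T) = 0.0565*1.602e-19/(1.381e-23*1361.7) = 0.4813
Step 2: exp(-beta*E) = exp(-0.4813) = 0.618
Step 3: Z = 1 + 0.618 = 1.618

1.618


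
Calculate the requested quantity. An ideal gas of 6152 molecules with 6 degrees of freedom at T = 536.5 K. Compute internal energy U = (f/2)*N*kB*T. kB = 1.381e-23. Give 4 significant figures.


Step 1: f/2 = 6/2 = 3.0
Step 2: N*kB*T = 6152*1.381e-23*536.5 = 4.558e-17
Step 3: U = 3.0 * 4.558e-17 = 1.367e-16 J

1.367e-16


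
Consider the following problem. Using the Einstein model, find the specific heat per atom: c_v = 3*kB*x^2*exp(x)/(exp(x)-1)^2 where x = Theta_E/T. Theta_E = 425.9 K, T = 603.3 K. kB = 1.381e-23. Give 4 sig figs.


Step 1: x = Theta_E/T = 425.9/603.3 = 0.706
Step 2: x^2 = 0.4984
Step 3: exp(x) = 2.026
Step 4: c_v = 3*1.381e-23*0.4984*2.026/(2.026-1)^2 = 3.975e-23

3.975e-23


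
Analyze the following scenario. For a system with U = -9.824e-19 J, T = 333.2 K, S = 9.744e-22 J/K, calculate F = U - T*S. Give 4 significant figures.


Step 1: T*S = 333.2 * 9.744e-22 = 3.247e-19 J
Step 2: F = U - T*S = -9.824e-19 - 3.247e-19
Step 3: F = -1.307e-18 J

-1.307e-18


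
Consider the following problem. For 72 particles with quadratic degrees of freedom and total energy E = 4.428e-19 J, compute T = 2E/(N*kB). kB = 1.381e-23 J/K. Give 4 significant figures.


Step 1: Numerator = 2*E = 2*4.428e-19 = 8.856e-19 J
Step 2: Denominator = N*kB = 72*1.381e-23 = 9.943e-22
Step 3: T = 8.856e-19 / 9.943e-22 = 890.7 K

890.7


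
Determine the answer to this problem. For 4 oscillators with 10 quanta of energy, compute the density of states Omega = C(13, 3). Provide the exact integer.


Step 1: Use binomial coefficient C(13, 3)
Step 2: Numerator = 13! / 10!
Step 3: Denominator = 3!
Step 4: Omega = 286

286


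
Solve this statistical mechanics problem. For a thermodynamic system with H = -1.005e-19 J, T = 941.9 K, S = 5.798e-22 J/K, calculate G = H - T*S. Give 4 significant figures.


Step 1: T*S = 941.9 * 5.798e-22 = 5.461e-19 J
Step 2: G = H - T*S = -1.005e-19 - 5.461e-19
Step 3: G = -6.466e-19 J

-6.466e-19


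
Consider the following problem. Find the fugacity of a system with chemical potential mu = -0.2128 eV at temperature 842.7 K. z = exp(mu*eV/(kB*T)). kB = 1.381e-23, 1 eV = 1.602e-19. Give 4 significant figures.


Step 1: Convert mu to Joules: -0.2128*1.602e-19 = -3.409e-20 J
Step 2: kB*T = 1.381e-23*842.7 = 1.164e-20 J
Step 3: mu/(kB*T) = -2.929
Step 4: z = exp(-2.929) = 0.05343

0.05343


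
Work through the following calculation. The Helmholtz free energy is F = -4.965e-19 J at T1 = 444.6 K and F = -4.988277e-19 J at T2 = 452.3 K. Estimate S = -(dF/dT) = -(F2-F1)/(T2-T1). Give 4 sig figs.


Step 1: dF = F2 - F1 = -4.988277e-19 - (-4.965e-19) = -2.3277e-21 J
Step 2: dT = T2 - T1 = 452.3 - 444.6 = 7.7 K
Step 3: S = -dF/dT = -(-2.3277e-21)/7.7 = 3.023e-22 J/K

3.023e-22


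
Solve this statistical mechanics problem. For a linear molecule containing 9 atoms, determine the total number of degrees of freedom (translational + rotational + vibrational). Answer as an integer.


Step 1: Translational DOF = 3
Step 2: Rotational DOF (linear) = 2
Step 3: Vibrational DOF = 3*9 - 5 = 22
Step 4: Total = 3 + 2 + 22 = 27

27


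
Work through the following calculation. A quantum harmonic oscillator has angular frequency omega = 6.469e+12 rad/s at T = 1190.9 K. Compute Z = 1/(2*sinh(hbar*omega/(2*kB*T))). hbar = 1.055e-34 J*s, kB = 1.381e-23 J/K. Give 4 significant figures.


Step 1: Compute x = hbar*omega/(kB*T) = 1.055e-34*6.469e+12/(1.381e-23*1190.9) = 0.0415
Step 2: x/2 = 0.02075
Step 3: sinh(x/2) = 0.02075
Step 4: Z = 1/(2*0.02075) = 24.1

24.1


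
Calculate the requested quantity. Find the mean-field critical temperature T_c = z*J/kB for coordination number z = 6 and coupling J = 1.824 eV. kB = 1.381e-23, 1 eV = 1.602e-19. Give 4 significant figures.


Step 1: z*J = 6*1.824 = 10.94 eV
Step 2: Convert to Joules: 10.94*1.602e-19 = 1.753e-18 J
Step 3: T_c = 1.753e-18 / 1.381e-23 = 1.27e+05 K

1.27e+05


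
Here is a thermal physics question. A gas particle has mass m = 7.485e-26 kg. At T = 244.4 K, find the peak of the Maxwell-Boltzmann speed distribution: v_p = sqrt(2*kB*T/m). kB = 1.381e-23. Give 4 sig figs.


Step 1: Numerator = 2*kB*T = 2*1.381e-23*244.4 = 6.75e-21
Step 2: Ratio = 6.75e-21 / 7.485e-26 = 9.018e+04
Step 3: v_p = sqrt(9.018e+04) = 300.3 m/s

300.3


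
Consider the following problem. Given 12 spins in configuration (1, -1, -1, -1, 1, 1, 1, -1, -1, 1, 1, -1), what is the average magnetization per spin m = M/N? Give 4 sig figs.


Step 1: Count up spins (+1): 6, down spins (-1): 6
Step 2: Total magnetization M = 6 - 6 = 0
Step 3: m = M/N = 0/12 = 0

0


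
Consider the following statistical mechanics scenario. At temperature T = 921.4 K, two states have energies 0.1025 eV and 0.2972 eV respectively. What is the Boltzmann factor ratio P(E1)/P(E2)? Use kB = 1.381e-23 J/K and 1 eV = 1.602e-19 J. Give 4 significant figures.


Step 1: Compute energy difference dE = E1 - E2 = 0.1025 - 0.2972 = -0.1947 eV
Step 2: Convert to Joules: dE_J = -0.1947 * 1.602e-19 = -3.119e-20 J
Step 3: Compute exponent = -dE_J / (kB * T) = -(-3.119e-20) / (1.381e-23 * 921.4) = 2.451
Step 4: P(E1)/P(E2) = exp(2.451) = 11.6

11.6


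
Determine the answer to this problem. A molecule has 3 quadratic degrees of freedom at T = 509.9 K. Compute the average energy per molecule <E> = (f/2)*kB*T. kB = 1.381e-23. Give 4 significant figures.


Step 1: f/2 = 3/2 = 1.5
Step 2: kB*T = 1.381e-23 * 509.9 = 7.042e-21
Step 3: <E> = 1.5 * 7.042e-21 = 1.056e-20 J

1.056e-20


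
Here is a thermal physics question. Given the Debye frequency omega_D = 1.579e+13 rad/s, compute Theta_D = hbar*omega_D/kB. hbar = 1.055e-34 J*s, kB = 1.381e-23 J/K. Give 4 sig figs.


Step 1: hbar*omega_D = 1.055e-34 * 1.579e+13 = 1.666e-21 J
Step 2: Theta_D = 1.666e-21 / 1.381e-23
Step 3: Theta_D = 120.6 K

120.6


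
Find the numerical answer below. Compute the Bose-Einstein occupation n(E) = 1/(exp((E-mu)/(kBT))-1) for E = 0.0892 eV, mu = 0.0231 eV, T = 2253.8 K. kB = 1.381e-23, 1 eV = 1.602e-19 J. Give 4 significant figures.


Step 1: (E - mu) = 0.0661 eV
Step 2: x = (E-mu)*eV/(kB*T) = 0.0661*1.602e-19/(1.381e-23*2253.8) = 0.3402
Step 3: exp(x) = 1.405
Step 4: n = 1/(exp(x)-1) = 2.468

2.468


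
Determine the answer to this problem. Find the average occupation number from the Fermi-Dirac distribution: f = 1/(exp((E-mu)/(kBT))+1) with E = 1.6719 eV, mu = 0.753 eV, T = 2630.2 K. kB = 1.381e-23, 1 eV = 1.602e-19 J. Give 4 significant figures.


Step 1: (E - mu) = 1.6719 - 0.753 = 0.9189 eV
Step 2: Convert: (E-mu)*eV = 1.472e-19 J
Step 3: x = (E-mu)*eV/(kB*T) = 4.053
Step 4: f = 1/(exp(4.053)+1) = 0.01708

0.01708


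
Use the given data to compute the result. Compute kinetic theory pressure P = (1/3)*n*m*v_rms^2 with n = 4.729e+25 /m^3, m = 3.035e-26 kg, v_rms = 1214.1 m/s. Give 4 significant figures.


Step 1: v_rms^2 = 1214.1^2 = 1.474e+06
Step 2: n*m = 4.729e+25*3.035e-26 = 1.435
Step 3: P = (1/3)*1.435*1.474e+06 = 7.052e+05 Pa

7.052e+05


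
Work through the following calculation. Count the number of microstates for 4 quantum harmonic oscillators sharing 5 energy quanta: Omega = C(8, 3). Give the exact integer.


Step 1: Use binomial coefficient C(8, 3)
Step 2: Numerator = 8! / 5!
Step 3: Denominator = 3!
Step 4: Omega = 56

56


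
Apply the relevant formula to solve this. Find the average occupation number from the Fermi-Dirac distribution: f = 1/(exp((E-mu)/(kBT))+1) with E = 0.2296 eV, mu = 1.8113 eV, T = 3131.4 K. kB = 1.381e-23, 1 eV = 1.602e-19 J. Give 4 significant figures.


Step 1: (E - mu) = 0.2296 - 1.8113 = -1.582 eV
Step 2: Convert: (E-mu)*eV = -2.534e-19 J
Step 3: x = (E-mu)*eV/(kB*T) = -5.859
Step 4: f = 1/(exp(-5.859)+1) = 0.9972

0.9972


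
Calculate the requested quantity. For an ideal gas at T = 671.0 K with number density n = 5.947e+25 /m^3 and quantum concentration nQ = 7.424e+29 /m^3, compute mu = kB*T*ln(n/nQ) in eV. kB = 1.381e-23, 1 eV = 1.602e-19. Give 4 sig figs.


Step 1: n/nQ = 5.947e+25/7.424e+29 = 8.011e-05
Step 2: ln(n/nQ) = -9.432
Step 3: mu = kB*T*ln(n/nQ) = 9.267e-21*-9.432 = -8.74e-20 J
Step 4: Convert to eV: -8.74e-20/1.602e-19 = -0.5456 eV

-0.5456


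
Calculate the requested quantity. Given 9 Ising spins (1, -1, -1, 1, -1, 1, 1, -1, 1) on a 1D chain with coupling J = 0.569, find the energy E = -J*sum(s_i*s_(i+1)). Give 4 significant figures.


Step 1: Nearest-neighbor products: -1, 1, -1, -1, -1, 1, -1, -1
Step 2: Sum of products = -4
Step 3: E = -0.569 * -4 = 2.276

2.276


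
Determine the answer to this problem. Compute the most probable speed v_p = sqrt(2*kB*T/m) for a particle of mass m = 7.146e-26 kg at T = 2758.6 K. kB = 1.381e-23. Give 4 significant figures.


Step 1: Numerator = 2*kB*T = 2*1.381e-23*2758.6 = 7.619e-20
Step 2: Ratio = 7.619e-20 / 7.146e-26 = 1.066e+06
Step 3: v_p = sqrt(1.066e+06) = 1033 m/s

1033


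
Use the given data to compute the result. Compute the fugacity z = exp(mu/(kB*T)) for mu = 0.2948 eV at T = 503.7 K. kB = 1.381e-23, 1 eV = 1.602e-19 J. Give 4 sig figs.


Step 1: Convert mu to Joules: 0.2948*1.602e-19 = 4.723e-20 J
Step 2: kB*T = 1.381e-23*503.7 = 6.956e-21 J
Step 3: mu/(kB*T) = 6.789
Step 4: z = exp(6.789) = 888.3

888.3


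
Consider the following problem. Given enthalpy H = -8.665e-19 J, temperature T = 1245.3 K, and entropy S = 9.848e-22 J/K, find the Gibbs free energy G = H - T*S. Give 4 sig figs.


Step 1: T*S = 1245.3 * 9.848e-22 = 1.226e-18 J
Step 2: G = H - T*S = -8.665e-19 - 1.226e-18
Step 3: G = -2.093e-18 J

-2.093e-18


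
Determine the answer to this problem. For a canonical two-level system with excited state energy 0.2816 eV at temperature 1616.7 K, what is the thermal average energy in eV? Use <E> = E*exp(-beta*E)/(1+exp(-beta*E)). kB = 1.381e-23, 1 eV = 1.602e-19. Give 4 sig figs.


Step 1: beta*E = 0.2816*1.602e-19/(1.381e-23*1616.7) = 2.021
Step 2: exp(-beta*E) = 0.1326
Step 3: <E> = 0.2816*0.1326/(1+0.1326) = 0.03296 eV

0.03296


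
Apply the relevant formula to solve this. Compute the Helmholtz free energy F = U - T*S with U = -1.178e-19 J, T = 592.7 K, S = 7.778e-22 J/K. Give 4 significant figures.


Step 1: T*S = 592.7 * 7.778e-22 = 4.61e-19 J
Step 2: F = U - T*S = -1.178e-19 - 4.61e-19
Step 3: F = -5.788e-19 J

-5.788e-19


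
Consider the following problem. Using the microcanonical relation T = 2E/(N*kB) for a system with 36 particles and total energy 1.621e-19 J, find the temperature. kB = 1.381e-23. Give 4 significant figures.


Step 1: Numerator = 2*E = 2*1.621e-19 = 3.242e-19 J
Step 2: Denominator = N*kB = 36*1.381e-23 = 4.972e-22
Step 3: T = 3.242e-19 / 4.972e-22 = 652.1 K

652.1


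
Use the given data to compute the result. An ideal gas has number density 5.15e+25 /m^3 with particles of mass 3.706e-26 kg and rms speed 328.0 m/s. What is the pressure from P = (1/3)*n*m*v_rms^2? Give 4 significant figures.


Step 1: v_rms^2 = 328.0^2 = 1.076e+05
Step 2: n*m = 5.15e+25*3.706e-26 = 1.909
Step 3: P = (1/3)*1.909*1.076e+05 = 6.844e+04 Pa

6.844e+04


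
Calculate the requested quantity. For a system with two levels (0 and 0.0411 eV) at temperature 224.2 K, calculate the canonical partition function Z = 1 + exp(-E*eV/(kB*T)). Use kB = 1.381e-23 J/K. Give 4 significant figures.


Step 1: Compute beta*E = E*eV/(kB*T) = 0.0411*1.602e-19/(1.381e-23*224.2) = 2.127
Step 2: exp(-beta*E) = exp(-2.127) = 0.1192
Step 3: Z = 1 + 0.1192 = 1.119

1.119


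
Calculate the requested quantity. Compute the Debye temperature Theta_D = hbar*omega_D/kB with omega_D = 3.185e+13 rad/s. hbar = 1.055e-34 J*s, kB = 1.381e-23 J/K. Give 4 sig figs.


Step 1: hbar*omega_D = 1.055e-34 * 3.185e+13 = 3.36e-21 J
Step 2: Theta_D = 3.36e-21 / 1.381e-23
Step 3: Theta_D = 243.3 K

243.3


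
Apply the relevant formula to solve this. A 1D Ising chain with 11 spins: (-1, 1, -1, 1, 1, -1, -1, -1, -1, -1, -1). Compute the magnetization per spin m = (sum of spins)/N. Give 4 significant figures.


Step 1: Count up spins (+1): 3, down spins (-1): 8
Step 2: Total magnetization M = 3 - 8 = -5
Step 3: m = M/N = -5/11 = -0.4545

-0.4545


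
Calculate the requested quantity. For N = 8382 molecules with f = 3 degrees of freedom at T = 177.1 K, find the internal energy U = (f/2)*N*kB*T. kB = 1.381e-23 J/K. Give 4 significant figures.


Step 1: f/2 = 3/2 = 1.5
Step 2: N*kB*T = 8382*1.381e-23*177.1 = 2.05e-17
Step 3: U = 1.5 * 2.05e-17 = 3.075e-17 J

3.075e-17


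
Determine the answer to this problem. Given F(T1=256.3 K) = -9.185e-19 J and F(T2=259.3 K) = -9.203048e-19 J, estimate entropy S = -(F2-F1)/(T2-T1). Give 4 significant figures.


Step 1: dF = F2 - F1 = -9.203048e-19 - (-9.185e-19) = -1.8048e-21 J
Step 2: dT = T2 - T1 = 259.3 - 256.3 = 3 K
Step 3: S = -dF/dT = -(-1.8048e-21)/3 = 6.016e-22 J/K

6.016e-22


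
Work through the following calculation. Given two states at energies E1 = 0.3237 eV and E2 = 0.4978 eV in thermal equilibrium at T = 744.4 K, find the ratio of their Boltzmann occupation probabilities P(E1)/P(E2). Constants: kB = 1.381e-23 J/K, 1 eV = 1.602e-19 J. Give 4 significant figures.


Step 1: Compute energy difference dE = E1 - E2 = 0.3237 - 0.4978 = -0.1741 eV
Step 2: Convert to Joules: dE_J = -0.1741 * 1.602e-19 = -2.789e-20 J
Step 3: Compute exponent = -dE_J / (kB * T) = -(-2.789e-20) / (1.381e-23 * 744.4) = 2.713
Step 4: P(E1)/P(E2) = exp(2.713) = 15.08

15.08


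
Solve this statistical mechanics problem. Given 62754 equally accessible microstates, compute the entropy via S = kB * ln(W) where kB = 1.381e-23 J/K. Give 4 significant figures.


Step 1: ln(W) = ln(62754) = 11.05
Step 2: S = kB * ln(W) = 1.381e-23 * 11.05
Step 3: S = 1.526e-22 J/K

1.526e-22


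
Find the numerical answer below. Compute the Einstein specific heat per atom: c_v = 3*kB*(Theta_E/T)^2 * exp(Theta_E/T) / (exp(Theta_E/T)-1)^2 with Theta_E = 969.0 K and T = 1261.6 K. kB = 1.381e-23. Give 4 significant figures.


Step 1: x = Theta_E/T = 969.0/1261.6 = 0.7681
Step 2: x^2 = 0.5899
Step 3: exp(x) = 2.156
Step 4: c_v = 3*1.381e-23*0.5899*2.156/(2.156-1)^2 = 3.945e-23

3.945e-23


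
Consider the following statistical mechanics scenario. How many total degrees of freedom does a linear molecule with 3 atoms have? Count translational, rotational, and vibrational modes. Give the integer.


Step 1: Translational DOF = 3
Step 2: Rotational DOF (linear) = 2
Step 3: Vibrational DOF = 3*3 - 5 = 4
Step 4: Total = 3 + 2 + 4 = 9

9


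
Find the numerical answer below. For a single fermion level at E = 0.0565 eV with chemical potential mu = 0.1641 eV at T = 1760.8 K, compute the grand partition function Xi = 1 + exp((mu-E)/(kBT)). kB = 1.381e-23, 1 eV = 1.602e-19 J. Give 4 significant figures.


Step 1: (mu - E) = 0.1641 - 0.0565 = 0.1076 eV
Step 2: x = (mu-E)*eV/(kB*T) = 0.1076*1.602e-19/(1.381e-23*1760.8) = 0.7089
Step 3: exp(x) = 2.032
Step 4: Xi = 1 + 2.032 = 3.032

3.032


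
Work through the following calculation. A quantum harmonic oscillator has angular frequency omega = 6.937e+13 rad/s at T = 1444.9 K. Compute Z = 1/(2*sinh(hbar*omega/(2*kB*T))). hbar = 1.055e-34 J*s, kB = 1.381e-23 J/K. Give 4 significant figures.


Step 1: Compute x = hbar*omega/(kB*T) = 1.055e-34*6.937e+13/(1.381e-23*1444.9) = 0.3668
Step 2: x/2 = 0.1834
Step 3: sinh(x/2) = 0.1844
Step 4: Z = 1/(2*0.1844) = 2.711

2.711


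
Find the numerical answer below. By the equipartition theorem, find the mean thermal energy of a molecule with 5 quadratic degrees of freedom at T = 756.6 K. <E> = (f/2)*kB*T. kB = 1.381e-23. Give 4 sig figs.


Step 1: f/2 = 5/2 = 2.5
Step 2: kB*T = 1.381e-23 * 756.6 = 1.045e-20
Step 3: <E> = 2.5 * 1.045e-20 = 2.612e-20 J

2.612e-20


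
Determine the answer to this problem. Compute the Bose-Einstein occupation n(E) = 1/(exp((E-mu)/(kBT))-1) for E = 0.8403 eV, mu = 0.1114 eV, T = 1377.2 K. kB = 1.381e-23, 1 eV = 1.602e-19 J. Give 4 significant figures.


Step 1: (E - mu) = 0.7289 eV
Step 2: x = (E-mu)*eV/(kB*T) = 0.7289*1.602e-19/(1.381e-23*1377.2) = 6.14
Step 3: exp(x) = 463.9
Step 4: n = 1/(exp(x)-1) = 0.00216

0.00216


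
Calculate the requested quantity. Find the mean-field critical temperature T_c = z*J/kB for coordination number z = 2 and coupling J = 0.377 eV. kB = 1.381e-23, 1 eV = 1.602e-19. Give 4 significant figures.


Step 1: z*J = 2*0.377 = 0.754 eV
Step 2: Convert to Joules: 0.754*1.602e-19 = 1.208e-19 J
Step 3: T_c = 1.208e-19 / 1.381e-23 = 8747 K

8747


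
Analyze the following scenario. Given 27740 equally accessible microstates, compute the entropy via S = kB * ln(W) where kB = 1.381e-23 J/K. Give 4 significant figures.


Step 1: ln(W) = ln(27740) = 10.23
Step 2: S = kB * ln(W) = 1.381e-23 * 10.23
Step 3: S = 1.413e-22 J/K

1.413e-22


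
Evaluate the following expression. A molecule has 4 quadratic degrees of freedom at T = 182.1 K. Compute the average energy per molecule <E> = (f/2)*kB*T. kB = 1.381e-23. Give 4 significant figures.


Step 1: f/2 = 4/2 = 2
Step 2: kB*T = 1.381e-23 * 182.1 = 2.515e-21
Step 3: <E> = 2 * 2.515e-21 = 5.03e-21 J

5.03e-21


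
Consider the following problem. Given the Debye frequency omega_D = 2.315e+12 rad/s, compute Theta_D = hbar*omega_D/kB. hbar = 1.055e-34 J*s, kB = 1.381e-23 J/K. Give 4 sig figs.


Step 1: hbar*omega_D = 1.055e-34 * 2.315e+12 = 2.442e-22 J
Step 2: Theta_D = 2.442e-22 / 1.381e-23
Step 3: Theta_D = 17.69 K

17.69


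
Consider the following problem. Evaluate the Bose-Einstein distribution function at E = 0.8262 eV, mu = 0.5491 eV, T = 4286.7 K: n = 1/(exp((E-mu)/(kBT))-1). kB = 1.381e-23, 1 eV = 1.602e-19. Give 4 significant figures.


Step 1: (E - mu) = 0.2771 eV
Step 2: x = (E-mu)*eV/(kB*T) = 0.2771*1.602e-19/(1.381e-23*4286.7) = 0.7499
Step 3: exp(x) = 2.117
Step 4: n = 1/(exp(x)-1) = 0.8955

0.8955


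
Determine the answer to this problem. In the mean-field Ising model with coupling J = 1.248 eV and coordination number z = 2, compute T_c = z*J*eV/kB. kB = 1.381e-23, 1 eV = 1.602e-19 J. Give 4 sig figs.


Step 1: z*J = 2*1.248 = 2.496 eV
Step 2: Convert to Joules: 2.496*1.602e-19 = 3.999e-19 J
Step 3: T_c = 3.999e-19 / 1.381e-23 = 2.895e+04 K

2.895e+04


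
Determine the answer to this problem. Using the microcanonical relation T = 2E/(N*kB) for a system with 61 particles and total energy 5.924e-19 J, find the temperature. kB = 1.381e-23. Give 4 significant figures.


Step 1: Numerator = 2*E = 2*5.924e-19 = 1.185e-18 J
Step 2: Denominator = N*kB = 61*1.381e-23 = 8.424e-22
Step 3: T = 1.185e-18 / 8.424e-22 = 1406 K

1406


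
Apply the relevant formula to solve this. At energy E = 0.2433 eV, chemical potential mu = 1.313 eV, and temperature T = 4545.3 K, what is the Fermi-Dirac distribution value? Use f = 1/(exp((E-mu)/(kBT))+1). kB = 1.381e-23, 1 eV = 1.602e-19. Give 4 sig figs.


Step 1: (E - mu) = 0.2433 - 1.313 = -1.07 eV
Step 2: Convert: (E-mu)*eV = -1.714e-19 J
Step 3: x = (E-mu)*eV/(kB*T) = -2.73
Step 4: f = 1/(exp(-2.73)+1) = 0.9388

0.9388


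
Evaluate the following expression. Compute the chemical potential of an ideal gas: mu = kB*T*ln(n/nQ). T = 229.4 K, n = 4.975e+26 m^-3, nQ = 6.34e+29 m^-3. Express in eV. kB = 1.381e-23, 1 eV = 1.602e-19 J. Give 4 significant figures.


Step 1: n/nQ = 4.975e+26/6.34e+29 = 0.0007847
Step 2: ln(n/nQ) = -7.15
Step 3: mu = kB*T*ln(n/nQ) = 3.168e-21*-7.15 = -2.265e-20 J
Step 4: Convert to eV: -2.265e-20/1.602e-19 = -0.1414 eV

-0.1414


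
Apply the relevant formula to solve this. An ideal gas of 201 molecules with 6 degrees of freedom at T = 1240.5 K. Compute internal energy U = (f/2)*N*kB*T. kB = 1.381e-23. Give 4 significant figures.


Step 1: f/2 = 6/2 = 3.0
Step 2: N*kB*T = 201*1.381e-23*1240.5 = 3.443e-18
Step 3: U = 3.0 * 3.443e-18 = 1.033e-17 J

1.033e-17


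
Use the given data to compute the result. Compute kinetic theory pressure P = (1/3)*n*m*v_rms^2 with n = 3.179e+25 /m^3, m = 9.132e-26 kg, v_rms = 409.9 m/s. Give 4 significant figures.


Step 1: v_rms^2 = 409.9^2 = 1.68e+05
Step 2: n*m = 3.179e+25*9.132e-26 = 2.903
Step 3: P = (1/3)*2.903*1.68e+05 = 1.626e+05 Pa

1.626e+05


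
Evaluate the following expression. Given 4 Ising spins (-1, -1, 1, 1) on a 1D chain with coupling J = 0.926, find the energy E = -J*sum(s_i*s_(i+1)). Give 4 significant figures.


Step 1: Nearest-neighbor products: 1, -1, 1
Step 2: Sum of products = 1
Step 3: E = -0.926 * 1 = -0.926

-0.926


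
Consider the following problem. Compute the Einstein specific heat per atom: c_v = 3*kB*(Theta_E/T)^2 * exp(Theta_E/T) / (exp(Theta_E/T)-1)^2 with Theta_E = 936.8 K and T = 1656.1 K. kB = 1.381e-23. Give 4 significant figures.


Step 1: x = Theta_E/T = 936.8/1656.1 = 0.5657
Step 2: x^2 = 0.32
Step 3: exp(x) = 1.761
Step 4: c_v = 3*1.381e-23*0.32*1.761/(1.761-1)^2 = 4.034e-23

4.034e-23


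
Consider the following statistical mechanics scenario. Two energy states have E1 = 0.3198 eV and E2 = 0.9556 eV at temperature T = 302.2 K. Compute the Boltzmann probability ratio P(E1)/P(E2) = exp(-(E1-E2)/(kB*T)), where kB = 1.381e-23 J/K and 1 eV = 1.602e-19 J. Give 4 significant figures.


Step 1: Compute energy difference dE = E1 - E2 = 0.3198 - 0.9556 = -0.6358 eV
Step 2: Convert to Joules: dE_J = -0.6358 * 1.602e-19 = -1.019e-19 J
Step 3: Compute exponent = -dE_J / (kB * T) = -(-1.019e-19) / (1.381e-23 * 302.2) = 24.41
Step 4: P(E1)/P(E2) = exp(24.41) = 3.975e+10

3.975e+10


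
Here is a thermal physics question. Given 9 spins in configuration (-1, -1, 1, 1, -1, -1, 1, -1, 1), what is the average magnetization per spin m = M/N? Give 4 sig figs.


Step 1: Count up spins (+1): 4, down spins (-1): 5
Step 2: Total magnetization M = 4 - 5 = -1
Step 3: m = M/N = -1/9 = -0.1111

-0.1111


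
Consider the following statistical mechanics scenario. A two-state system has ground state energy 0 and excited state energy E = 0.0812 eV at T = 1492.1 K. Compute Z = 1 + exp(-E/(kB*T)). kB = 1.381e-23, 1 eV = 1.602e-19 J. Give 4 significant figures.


Step 1: Compute beta*E = E*eV/(kB*T) = 0.0812*1.602e-19/(1.381e-23*1492.1) = 0.6313
Step 2: exp(-beta*E) = exp(-0.6313) = 0.5319
Step 3: Z = 1 + 0.5319 = 1.532

1.532


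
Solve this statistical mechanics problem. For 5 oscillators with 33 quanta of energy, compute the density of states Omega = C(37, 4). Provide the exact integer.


Step 1: Use binomial coefficient C(37, 4)
Step 2: Numerator = 37! / 33!
Step 3: Denominator = 4!
Step 4: Omega = 66045

66045


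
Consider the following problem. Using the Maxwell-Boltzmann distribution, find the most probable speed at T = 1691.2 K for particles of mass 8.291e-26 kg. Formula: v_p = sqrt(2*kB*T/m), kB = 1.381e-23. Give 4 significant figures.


Step 1: Numerator = 2*kB*T = 2*1.381e-23*1691.2 = 4.671e-20
Step 2: Ratio = 4.671e-20 / 8.291e-26 = 5.634e+05
Step 3: v_p = sqrt(5.634e+05) = 750.6 m/s

750.6


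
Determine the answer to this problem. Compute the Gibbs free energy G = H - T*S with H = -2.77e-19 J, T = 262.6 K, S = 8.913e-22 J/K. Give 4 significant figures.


Step 1: T*S = 262.6 * 8.913e-22 = 2.341e-19 J
Step 2: G = H - T*S = -2.77e-19 - 2.341e-19
Step 3: G = -5.111e-19 J

-5.111e-19


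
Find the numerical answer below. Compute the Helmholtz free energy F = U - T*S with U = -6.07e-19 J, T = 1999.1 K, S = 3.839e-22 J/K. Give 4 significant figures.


Step 1: T*S = 1999.1 * 3.839e-22 = 7.675e-19 J
Step 2: F = U - T*S = -6.07e-19 - 7.675e-19
Step 3: F = -1.374e-18 J

-1.374e-18


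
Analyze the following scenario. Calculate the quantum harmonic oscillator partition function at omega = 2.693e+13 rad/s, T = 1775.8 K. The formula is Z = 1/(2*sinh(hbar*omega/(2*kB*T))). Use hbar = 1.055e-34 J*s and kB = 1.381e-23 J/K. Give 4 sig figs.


Step 1: Compute x = hbar*omega/(kB*T) = 1.055e-34*2.693e+13/(1.381e-23*1775.8) = 0.1159
Step 2: x/2 = 0.05793
Step 3: sinh(x/2) = 0.05796
Step 4: Z = 1/(2*0.05796) = 8.627

8.627


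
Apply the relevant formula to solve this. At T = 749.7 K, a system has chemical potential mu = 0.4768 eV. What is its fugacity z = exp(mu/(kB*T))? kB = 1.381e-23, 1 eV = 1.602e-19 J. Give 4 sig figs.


Step 1: Convert mu to Joules: 0.4768*1.602e-19 = 7.638e-20 J
Step 2: kB*T = 1.381e-23*749.7 = 1.035e-20 J
Step 3: mu/(kB*T) = 7.378
Step 4: z = exp(7.378) = 1600

1600


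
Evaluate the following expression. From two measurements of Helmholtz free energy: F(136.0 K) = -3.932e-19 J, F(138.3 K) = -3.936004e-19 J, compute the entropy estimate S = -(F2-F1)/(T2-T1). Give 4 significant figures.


Step 1: dF = F2 - F1 = -3.936004e-19 - (-3.932e-19) = -4.004e-22 J
Step 2: dT = T2 - T1 = 138.3 - 136.0 = 2.3 K
Step 3: S = -dF/dT = -(-4.004e-22)/2.3 = 1.741e-22 J/K

1.741e-22


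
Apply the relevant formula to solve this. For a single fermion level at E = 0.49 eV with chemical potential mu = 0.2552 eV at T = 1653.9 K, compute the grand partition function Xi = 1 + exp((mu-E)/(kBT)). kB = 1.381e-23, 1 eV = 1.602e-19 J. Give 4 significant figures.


Step 1: (mu - E) = 0.2552 - 0.49 = -0.2348 eV
Step 2: x = (mu-E)*eV/(kB*T) = -0.2348*1.602e-19/(1.381e-23*1653.9) = -1.647
Step 3: exp(x) = 0.1927
Step 4: Xi = 1 + 0.1927 = 1.193

1.193


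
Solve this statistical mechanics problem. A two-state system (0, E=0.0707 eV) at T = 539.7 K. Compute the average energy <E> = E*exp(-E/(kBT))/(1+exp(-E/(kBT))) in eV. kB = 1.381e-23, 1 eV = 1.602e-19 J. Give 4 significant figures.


Step 1: beta*E = 0.0707*1.602e-19/(1.381e-23*539.7) = 1.52
Step 2: exp(-beta*E) = 0.2188
Step 3: <E> = 0.0707*0.2188/(1+0.2188) = 0.01269 eV

0.01269


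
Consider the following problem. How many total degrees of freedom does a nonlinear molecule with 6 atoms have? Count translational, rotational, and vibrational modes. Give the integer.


Step 1: Translational DOF = 3
Step 2: Rotational DOF (nonlinear) = 3
Step 3: Vibrational DOF = 3*6 - 6 = 12
Step 4: Total = 3 + 3 + 12 = 18

18


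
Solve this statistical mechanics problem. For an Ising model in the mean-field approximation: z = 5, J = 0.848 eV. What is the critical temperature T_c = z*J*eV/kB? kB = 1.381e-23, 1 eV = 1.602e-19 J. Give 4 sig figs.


Step 1: z*J = 5*0.848 = 4.24 eV
Step 2: Convert to Joules: 4.24*1.602e-19 = 6.792e-19 J
Step 3: T_c = 6.792e-19 / 1.381e-23 = 4.919e+04 K

4.919e+04


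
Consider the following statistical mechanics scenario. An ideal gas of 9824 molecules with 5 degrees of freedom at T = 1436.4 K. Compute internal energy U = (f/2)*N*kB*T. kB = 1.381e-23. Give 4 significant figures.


Step 1: f/2 = 5/2 = 2.5
Step 2: N*kB*T = 9824*1.381e-23*1436.4 = 1.949e-16
Step 3: U = 2.5 * 1.949e-16 = 4.872e-16 J

4.872e-16


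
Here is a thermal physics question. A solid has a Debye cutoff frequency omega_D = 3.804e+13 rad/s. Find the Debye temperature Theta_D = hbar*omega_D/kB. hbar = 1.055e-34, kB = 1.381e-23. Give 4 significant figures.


Step 1: hbar*omega_D = 1.055e-34 * 3.804e+13 = 4.013e-21 J
Step 2: Theta_D = 4.013e-21 / 1.381e-23
Step 3: Theta_D = 290.6 K

290.6


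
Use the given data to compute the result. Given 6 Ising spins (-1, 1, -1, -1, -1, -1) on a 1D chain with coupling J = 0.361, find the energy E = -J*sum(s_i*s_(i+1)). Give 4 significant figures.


Step 1: Nearest-neighbor products: -1, -1, 1, 1, 1
Step 2: Sum of products = 1
Step 3: E = -0.361 * 1 = -0.361

-0.361


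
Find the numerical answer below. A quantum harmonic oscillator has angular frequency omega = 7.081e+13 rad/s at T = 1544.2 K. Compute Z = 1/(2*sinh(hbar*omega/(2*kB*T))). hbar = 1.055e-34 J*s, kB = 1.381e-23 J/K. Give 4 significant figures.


Step 1: Compute x = hbar*omega/(kB*T) = 1.055e-34*7.081e+13/(1.381e-23*1544.2) = 0.3503
Step 2: x/2 = 0.1752
Step 3: sinh(x/2) = 0.1761
Step 4: Z = 1/(2*0.1761) = 2.84

2.84


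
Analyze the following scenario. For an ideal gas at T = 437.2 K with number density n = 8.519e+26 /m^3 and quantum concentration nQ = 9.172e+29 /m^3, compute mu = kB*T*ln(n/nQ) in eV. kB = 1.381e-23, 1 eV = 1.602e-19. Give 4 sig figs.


Step 1: n/nQ = 8.519e+26/9.172e+29 = 0.0009288
Step 2: ln(n/nQ) = -6.982
Step 3: mu = kB*T*ln(n/nQ) = 6.038e-21*-6.982 = -4.215e-20 J
Step 4: Convert to eV: -4.215e-20/1.602e-19 = -0.2631 eV

-0.2631


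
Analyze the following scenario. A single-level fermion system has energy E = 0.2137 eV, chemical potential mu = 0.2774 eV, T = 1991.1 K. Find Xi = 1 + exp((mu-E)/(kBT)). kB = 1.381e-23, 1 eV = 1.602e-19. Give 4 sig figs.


Step 1: (mu - E) = 0.2774 - 0.2137 = 0.0637 eV
Step 2: x = (mu-E)*eV/(kB*T) = 0.0637*1.602e-19/(1.381e-23*1991.1) = 0.3711
Step 3: exp(x) = 1.449
Step 4: Xi = 1 + 1.449 = 2.449

2.449


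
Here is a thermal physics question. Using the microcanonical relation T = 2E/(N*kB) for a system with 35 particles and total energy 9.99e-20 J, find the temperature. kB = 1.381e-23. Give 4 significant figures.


Step 1: Numerator = 2*E = 2*9.99e-20 = 1.998e-19 J
Step 2: Denominator = N*kB = 35*1.381e-23 = 4.833e-22
Step 3: T = 1.998e-19 / 4.833e-22 = 413.4 K

413.4


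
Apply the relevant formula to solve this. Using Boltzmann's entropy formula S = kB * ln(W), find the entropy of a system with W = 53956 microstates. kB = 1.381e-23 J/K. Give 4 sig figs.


Step 1: ln(W) = ln(53956) = 10.9
Step 2: S = kB * ln(W) = 1.381e-23 * 10.9
Step 3: S = 1.505e-22 J/K

1.505e-22


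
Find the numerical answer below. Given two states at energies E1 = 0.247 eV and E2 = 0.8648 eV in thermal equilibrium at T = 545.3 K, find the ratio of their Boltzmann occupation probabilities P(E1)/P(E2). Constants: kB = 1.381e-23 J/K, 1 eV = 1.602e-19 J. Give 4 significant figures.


Step 1: Compute energy difference dE = E1 - E2 = 0.247 - 0.8648 = -0.6178 eV
Step 2: Convert to Joules: dE_J = -0.6178 * 1.602e-19 = -9.897e-20 J
Step 3: Compute exponent = -dE_J / (kB * T) = -(-9.897e-20) / (1.381e-23 * 545.3) = 13.14
Step 4: P(E1)/P(E2) = exp(13.14) = 5.102e+05

5.102e+05
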